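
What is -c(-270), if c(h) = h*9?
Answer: 2430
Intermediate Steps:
c(h) = 9*h
-c(-270) = -9*(-270) = -1*(-2430) = 2430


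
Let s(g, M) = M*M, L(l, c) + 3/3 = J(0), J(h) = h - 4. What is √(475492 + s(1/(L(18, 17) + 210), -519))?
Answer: √744853 ≈ 863.05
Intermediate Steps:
J(h) = -4 + h
L(l, c) = -5 (L(l, c) = -1 + (-4 + 0) = -1 - 4 = -5)
s(g, M) = M²
√(475492 + s(1/(L(18, 17) + 210), -519)) = √(475492 + (-519)²) = √(475492 + 269361) = √744853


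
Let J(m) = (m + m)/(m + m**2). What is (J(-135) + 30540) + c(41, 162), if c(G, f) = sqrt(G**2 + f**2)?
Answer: 2046179/67 + 5*sqrt(1117) ≈ 30707.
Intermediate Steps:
J(m) = 2*m/(m + m**2) (J(m) = (2*m)/(m + m**2) = 2*m/(m + m**2))
(J(-135) + 30540) + c(41, 162) = (2/(1 - 135) + 30540) + sqrt(41**2 + 162**2) = (2/(-134) + 30540) + sqrt(1681 + 26244) = (2*(-1/134) + 30540) + sqrt(27925) = (-1/67 + 30540) + 5*sqrt(1117) = 2046179/67 + 5*sqrt(1117)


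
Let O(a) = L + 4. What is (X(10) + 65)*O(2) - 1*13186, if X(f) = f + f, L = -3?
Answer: -13101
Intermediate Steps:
X(f) = 2*f
O(a) = 1 (O(a) = -3 + 4 = 1)
(X(10) + 65)*O(2) - 1*13186 = (2*10 + 65)*1 - 1*13186 = (20 + 65)*1 - 13186 = 85*1 - 13186 = 85 - 13186 = -13101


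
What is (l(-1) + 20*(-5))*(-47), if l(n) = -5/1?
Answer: 4935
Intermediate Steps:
l(n) = -5 (l(n) = -5*1 = -5)
(l(-1) + 20*(-5))*(-47) = (-5 + 20*(-5))*(-47) = (-5 - 100)*(-47) = -105*(-47) = 4935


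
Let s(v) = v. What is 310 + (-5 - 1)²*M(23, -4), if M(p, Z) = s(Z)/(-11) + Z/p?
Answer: 80158/253 ≈ 316.83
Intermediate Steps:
M(p, Z) = -Z/11 + Z/p (M(p, Z) = Z/(-11) + Z/p = Z*(-1/11) + Z/p = -Z/11 + Z/p)
310 + (-5 - 1)²*M(23, -4) = 310 + (-5 - 1)²*(-1/11*(-4) - 4/23) = 310 + (-6)²*(4/11 - 4*1/23) = 310 + 36*(4/11 - 4/23) = 310 + 36*(48/253) = 310 + 1728/253 = 80158/253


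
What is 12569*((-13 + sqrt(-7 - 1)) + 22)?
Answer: 113121 + 25138*I*sqrt(2) ≈ 1.1312e+5 + 35551.0*I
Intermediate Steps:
12569*((-13 + sqrt(-7 - 1)) + 22) = 12569*((-13 + sqrt(-8)) + 22) = 12569*((-13 + 2*I*sqrt(2)) + 22) = 12569*(9 + 2*I*sqrt(2)) = 113121 + 25138*I*sqrt(2)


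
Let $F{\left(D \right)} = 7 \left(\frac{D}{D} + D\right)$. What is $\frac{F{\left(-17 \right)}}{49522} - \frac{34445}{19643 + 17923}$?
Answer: $- \frac{854996341}{930171726} \approx -0.91918$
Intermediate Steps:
$F{\left(D \right)} = 7 + 7 D$ ($F{\left(D \right)} = 7 \left(1 + D\right) = 7 + 7 D$)
$\frac{F{\left(-17 \right)}}{49522} - \frac{34445}{19643 + 17923} = \frac{7 + 7 \left(-17\right)}{49522} - \frac{34445}{19643 + 17923} = \left(7 - 119\right) \frac{1}{49522} - \frac{34445}{37566} = \left(-112\right) \frac{1}{49522} - \frac{34445}{37566} = - \frac{56}{24761} - \frac{34445}{37566} = - \frac{854996341}{930171726}$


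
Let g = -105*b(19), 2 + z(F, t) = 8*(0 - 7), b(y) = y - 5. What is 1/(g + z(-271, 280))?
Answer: -1/1528 ≈ -0.00065445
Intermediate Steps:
b(y) = -5 + y
z(F, t) = -58 (z(F, t) = -2 + 8*(0 - 7) = -2 + 8*(-7) = -2 - 56 = -58)
g = -1470 (g = -105*(-5 + 19) = -105*14 = -1470)
1/(g + z(-271, 280)) = 1/(-1470 - 58) = 1/(-1528) = -1/1528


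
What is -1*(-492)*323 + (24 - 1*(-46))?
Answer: 158986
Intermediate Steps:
-1*(-492)*323 + (24 - 1*(-46)) = 492*323 + (24 + 46) = 158916 + 70 = 158986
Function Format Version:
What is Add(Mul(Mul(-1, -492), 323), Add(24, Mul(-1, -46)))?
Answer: 158986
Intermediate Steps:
Add(Mul(Mul(-1, -492), 323), Add(24, Mul(-1, -46))) = Add(Mul(492, 323), Add(24, 46)) = Add(158916, 70) = 158986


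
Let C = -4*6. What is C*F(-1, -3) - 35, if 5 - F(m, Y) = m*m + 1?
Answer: -107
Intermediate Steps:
F(m, Y) = 4 - m**2 (F(m, Y) = 5 - (m*m + 1) = 5 - (m**2 + 1) = 5 - (1 + m**2) = 5 + (-1 - m**2) = 4 - m**2)
C = -24
C*F(-1, -3) - 35 = -24*(4 - 1*(-1)**2) - 35 = -24*(4 - 1*1) - 35 = -24*(4 - 1) - 35 = -24*3 - 35 = -72 - 35 = -107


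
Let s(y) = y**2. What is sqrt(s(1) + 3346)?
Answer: sqrt(3347) ≈ 57.853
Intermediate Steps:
sqrt(s(1) + 3346) = sqrt(1**2 + 3346) = sqrt(1 + 3346) = sqrt(3347)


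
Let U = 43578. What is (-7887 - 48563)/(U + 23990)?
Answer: -28225/33784 ≈ -0.83545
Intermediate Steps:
(-7887 - 48563)/(U + 23990) = (-7887 - 48563)/(43578 + 23990) = -56450/67568 = -56450*1/67568 = -28225/33784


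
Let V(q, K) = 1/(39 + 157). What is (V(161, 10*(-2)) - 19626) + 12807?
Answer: -1336523/196 ≈ -6819.0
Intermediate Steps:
V(q, K) = 1/196
(V(161, 10*(-2)) - 19626) + 12807 = (1/196 - 19626) + 12807 = -3846695/196 + 12807 = -1336523/196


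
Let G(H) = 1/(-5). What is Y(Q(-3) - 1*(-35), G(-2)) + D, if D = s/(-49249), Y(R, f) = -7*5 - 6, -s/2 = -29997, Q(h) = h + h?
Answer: -2079203/49249 ≈ -42.218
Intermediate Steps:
G(H) = -⅕
Q(h) = 2*h
s = 59994 (s = -2*(-29997) = 59994)
Y(R, f) = -41 (Y(R, f) = -35 - 6 = -41)
D = -59994/49249 (D = 59994/(-49249) = 59994*(-1/49249) = -59994/49249 ≈ -1.2182)
Y(Q(-3) - 1*(-35), G(-2)) + D = -41 - 59994/49249 = -2079203/49249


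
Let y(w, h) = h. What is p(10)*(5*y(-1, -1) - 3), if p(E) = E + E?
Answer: -160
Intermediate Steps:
p(E) = 2*E
p(10)*(5*y(-1, -1) - 3) = (2*10)*(5*(-1) - 3) = 20*(-5 - 3) = 20*(-8) = -160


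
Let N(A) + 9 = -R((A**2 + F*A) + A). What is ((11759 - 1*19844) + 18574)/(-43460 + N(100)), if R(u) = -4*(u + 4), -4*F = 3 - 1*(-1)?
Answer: -10489/3453 ≈ -3.0376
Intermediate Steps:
F = -1 (F = -(3 - 1*(-1))/4 = -(3 + 1)/4 = -1/4*4 = -1)
R(u) = -16 - 4*u (R(u) = -4*(4 + u) = -16 - 4*u)
N(A) = 7 + 4*A**2 (N(A) = -9 - (-16 - 4*((A**2 - A) + A)) = -9 - (-16 - 4*A**2) = -9 + (16 + 4*A**2) = 7 + 4*A**2)
((11759 - 1*19844) + 18574)/(-43460 + N(100)) = ((11759 - 1*19844) + 18574)/(-43460 + (7 + 4*100**2)) = ((11759 - 19844) + 18574)/(-43460 + (7 + 4*10000)) = (-8085 + 18574)/(-43460 + (7 + 40000)) = 10489/(-43460 + 40007) = 10489/(-3453) = 10489*(-1/3453) = -10489/3453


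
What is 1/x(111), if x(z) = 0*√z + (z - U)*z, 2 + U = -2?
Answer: 1/12765 ≈ 7.8339e-5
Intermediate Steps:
U = -4 (U = -2 - 2 = -4)
x(z) = z*(4 + z) (x(z) = 0*√z + (z - 1*(-4))*z = 0 + (z + 4)*z = 0 + (4 + z)*z = 0 + z*(4 + z) = z*(4 + z))
1/x(111) = 1/(111*(4 + 111)) = 1/(111*115) = 1/12765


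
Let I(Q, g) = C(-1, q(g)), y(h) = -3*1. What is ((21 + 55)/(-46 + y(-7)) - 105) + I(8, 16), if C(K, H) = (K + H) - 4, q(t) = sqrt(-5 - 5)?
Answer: -5466/49 + I*sqrt(10) ≈ -111.55 + 3.1623*I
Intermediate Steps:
q(t) = I*sqrt(10) (q(t) = sqrt(-10) = I*sqrt(10))
C(K, H) = -4 + H + K (C(K, H) = (H + K) - 4 = -4 + H + K)
y(h) = -3
I(Q, g) = -5 + I*sqrt(10) (I(Q, g) = -4 + I*sqrt(10) - 1 = -5 + I*sqrt(10))
((21 + 55)/(-46 + y(-7)) - 105) + I(8, 16) = ((21 + 55)/(-46 - 3) - 105) + (-5 + I*sqrt(10)) = (76/(-49) - 105) + (-5 + I*sqrt(10)) = (76*(-1/49) - 105) + (-5 + I*sqrt(10)) = (-76/49 - 105) + (-5 + I*sqrt(10)) = -5221/49 + (-5 + I*sqrt(10)) = -5466/49 + I*sqrt(10)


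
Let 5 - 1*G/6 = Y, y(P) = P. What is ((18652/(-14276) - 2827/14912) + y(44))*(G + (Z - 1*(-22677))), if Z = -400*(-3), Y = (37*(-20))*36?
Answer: 415653466348911/53220928 ≈ 7.8100e+6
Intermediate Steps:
Y = -26640 (Y = -740*36 = -26640)
G = 159870 (G = 30 - 6*(-26640) = 30 + 159840 = 159870)
Z = 1200
((18652/(-14276) - 2827/14912) + y(44))*(G + (Z - 1*(-22677))) = ((18652/(-14276) - 2827/14912) + 44)*(159870 + (1200 - 1*(-22677))) = ((18652*(-1/14276) - 2827*1/14912) + 44)*(159870 + (1200 + 22677)) = ((-4663/3569 - 2827/14912) + 44)*(159870 + 23877) = (-79624219/53220928 + 44)*183747 = (2262096613/53220928)*183747 = 415653466348911/53220928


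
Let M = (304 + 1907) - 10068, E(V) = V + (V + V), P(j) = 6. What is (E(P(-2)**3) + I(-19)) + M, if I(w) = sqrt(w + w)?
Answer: -7209 + I*sqrt(38) ≈ -7209.0 + 6.1644*I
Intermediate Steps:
E(V) = 3*V (E(V) = V + 2*V = 3*V)
M = -7857 (M = 2211 - 10068 = -7857)
I(w) = sqrt(2)*sqrt(w) (I(w) = sqrt(2*w) = sqrt(2)*sqrt(w))
(E(P(-2)**3) + I(-19)) + M = (3*6**3 + sqrt(2)*sqrt(-19)) - 7857 = (3*216 + sqrt(2)*(I*sqrt(19))) - 7857 = (648 + I*sqrt(38)) - 7857 = -7209 + I*sqrt(38)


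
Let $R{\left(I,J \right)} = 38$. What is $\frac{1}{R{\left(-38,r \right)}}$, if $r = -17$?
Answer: $\frac{1}{38} \approx 0.026316$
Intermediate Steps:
$\frac{1}{R{\left(-38,r \right)}} = \frac{1}{38}$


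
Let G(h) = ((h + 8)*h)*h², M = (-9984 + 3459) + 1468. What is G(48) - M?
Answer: 6198209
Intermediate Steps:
M = -5057 (M = -6525 + 1468 = -5057)
G(h) = h³*(8 + h) (G(h) = ((8 + h)*h)*h² = (h*(8 + h))*h² = h³*(8 + h))
G(48) - M = 48³*(8 + 48) - 1*(-5057) = 110592*56 + 5057 = 6193152 + 5057 = 6198209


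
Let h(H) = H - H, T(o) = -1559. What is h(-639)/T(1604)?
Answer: 0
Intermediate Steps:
h(H) = 0
h(-639)/T(1604) = 0/(-1559) = 0*(-1/1559) = 0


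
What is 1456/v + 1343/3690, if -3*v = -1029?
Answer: 833327/180810 ≈ 4.6089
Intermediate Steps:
v = 343 (v = -⅓*(-1029) = 343)
1456/v + 1343/3690 = 1456/343 + 1343/3690 = 1456*(1/343) + 1343*(1/3690) = 208/49 + 1343/3690 = 833327/180810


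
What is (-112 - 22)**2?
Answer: 17956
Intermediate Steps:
(-112 - 22)**2 = (-134)**2 = 17956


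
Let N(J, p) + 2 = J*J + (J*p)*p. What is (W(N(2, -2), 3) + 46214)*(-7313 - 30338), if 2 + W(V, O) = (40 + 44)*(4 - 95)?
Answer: -1452123768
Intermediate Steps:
N(J, p) = -2 + J² + J*p² (N(J, p) = -2 + (J*J + (J*p)*p) = -2 + (J² + J*p²) = -2 + J² + J*p²)
W(V, O) = -7646 (W(V, O) = -2 + (40 + 44)*(4 - 95) = -2 + 84*(-91) = -2 - 7644 = -7646)
(W(N(2, -2), 3) + 46214)*(-7313 - 30338) = (-7646 + 46214)*(-7313 - 30338) = 38568*(-37651) = -1452123768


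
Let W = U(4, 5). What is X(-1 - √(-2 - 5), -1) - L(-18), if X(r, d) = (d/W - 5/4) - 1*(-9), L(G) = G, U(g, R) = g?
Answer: 51/2 ≈ 25.500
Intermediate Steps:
W = 4
X(r, d) = 31/4 + d/4 (X(r, d) = (d/4 - 5/4) - 1*(-9) = (d*(¼) - 5*¼) + 9 = (d/4 - 5/4) + 9 = (-5/4 + d/4) + 9 = 31/4 + d/4)
X(-1 - √(-2 - 5), -1) - L(-18) = (31/4 + (¼)*(-1)) - 1*(-18) = (31/4 - ¼) + 18 = 15/2 + 18 = 51/2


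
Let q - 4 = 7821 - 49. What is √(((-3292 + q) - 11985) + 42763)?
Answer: 3*√3918 ≈ 187.78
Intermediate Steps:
q = 7776 (q = 4 + (7821 - 49) = 4 + 7772 = 7776)
√(((-3292 + q) - 11985) + 42763) = √(((-3292 + 7776) - 11985) + 42763) = √((4484 - 11985) + 42763) = √(-7501 + 42763) = √35262 = 3*√3918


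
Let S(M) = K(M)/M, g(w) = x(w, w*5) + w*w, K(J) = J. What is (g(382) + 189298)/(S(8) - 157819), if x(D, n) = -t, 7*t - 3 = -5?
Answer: -1173278/552363 ≈ -2.1241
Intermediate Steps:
t = -2/7 (t = 3/7 + (1/7)*(-5) = 3/7 - 5/7 = -2/7 ≈ -0.28571)
x(D, n) = 2/7 (x(D, n) = -1*(-2/7) = 2/7)
g(w) = 2/7 + w**2 (g(w) = 2/7 + w*w = 2/7 + w**2)
S(M) = 1 (S(M) = M/M = 1)
(g(382) + 189298)/(S(8) - 157819) = ((2/7 + 382**2) + 189298)/(1 - 157819) = ((2/7 + 145924) + 189298)/(-157818) = (1021470/7 + 189298)*(-1/157818) = (2346556/7)*(-1/157818) = -1173278/552363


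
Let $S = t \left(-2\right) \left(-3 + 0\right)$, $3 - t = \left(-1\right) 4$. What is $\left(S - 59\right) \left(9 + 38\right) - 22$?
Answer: $-821$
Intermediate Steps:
$t = 7$ ($t = 3 - \left(-1\right) 4 = 3 - -4 = 3 + 4 = 7$)
$S = 42$ ($S = 7 \left(-2\right) \left(-3 + 0\right) = \left(-14\right) \left(-3\right) = 42$)
$\left(S - 59\right) \left(9 + 38\right) - 22 = \left(42 - 59\right) \left(9 + 38\right) - 22 = \left(-17\right) 47 - 22 = -799 - 22 = -821$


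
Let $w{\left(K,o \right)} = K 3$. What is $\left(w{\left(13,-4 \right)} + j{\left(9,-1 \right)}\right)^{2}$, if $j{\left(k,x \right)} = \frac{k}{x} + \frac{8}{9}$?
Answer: $\frac{77284}{81} \approx 954.12$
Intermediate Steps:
$j{\left(k,x \right)} = \frac{8}{9} + \frac{k}{x}$ ($j{\left(k,x \right)} = \frac{k}{x} + 8 \cdot \frac{1}{9} = \frac{k}{x} + \frac{8}{9} = \frac{8}{9} + \frac{k}{x}$)
$w{\left(K,o \right)} = 3 K$
$\left(w{\left(13,-4 \right)} + j{\left(9,-1 \right)}\right)^{2} = \left(3 \cdot 13 + \left(\frac{8}{9} + \frac{9}{-1}\right)\right)^{2} = \left(39 + \left(\frac{8}{9} + 9 \left(-1\right)\right)\right)^{2} = \left(39 + \left(\frac{8}{9} - 9\right)\right)^{2} = \left(39 - \frac{73}{9}\right)^{2} = \left(\frac{278}{9}\right)^{2} = \frac{77284}{81}$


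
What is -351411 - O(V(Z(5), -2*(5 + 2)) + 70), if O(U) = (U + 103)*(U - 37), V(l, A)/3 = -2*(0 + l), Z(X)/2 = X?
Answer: -348360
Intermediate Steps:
Z(X) = 2*X
V(l, A) = -6*l (V(l, A) = 3*(-2*(0 + l)) = 3*(-2*l) = -6*l)
O(U) = (-37 + U)*(103 + U) (O(U) = (103 + U)*(-37 + U) = (-37 + U)*(103 + U))
-351411 - O(V(Z(5), -2*(5 + 2)) + 70) = -351411 - (-3811 + (-12*5 + 70)**2 + 66*(-12*5 + 70)) = -351411 - (-3811 + (-6*10 + 70)**2 + 66*(-6*10 + 70)) = -351411 - (-3811 + (-60 + 70)**2 + 66*(-60 + 70)) = -351411 - (-3811 + 10**2 + 66*10) = -351411 - (-3811 + 100 + 660) = -351411 - 1*(-3051) = -351411 + 3051 = -348360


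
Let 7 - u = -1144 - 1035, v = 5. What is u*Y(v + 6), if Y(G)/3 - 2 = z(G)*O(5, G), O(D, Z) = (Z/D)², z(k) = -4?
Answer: -2846172/25 ≈ -1.1385e+5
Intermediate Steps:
O(D, Z) = Z²/D²
Y(G) = 6 - 12*G²/25 (Y(G) = 6 + 3*(-4*G²/5²) = 6 + 3*(-4*G²/25) = 6 - 12*G²/25)
u = 2186 (u = 7 - (-1144 - 1035) = 7 - 1*(-2179) = 7 + 2179 = 2186)
u*Y(v + 6) = 2186*(6 - 12*(5 + 6)²/25) = 2186*(6 - 12/25*11²) = 2186*(6 - 12/25*121) = 2186*(6 - 1452/25) = 2186*(-1302/25) = -2846172/25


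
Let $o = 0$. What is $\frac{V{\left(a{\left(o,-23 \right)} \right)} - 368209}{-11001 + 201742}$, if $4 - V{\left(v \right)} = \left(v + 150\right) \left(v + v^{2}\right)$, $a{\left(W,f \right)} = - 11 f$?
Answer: $- \frac{26265791}{190741} \approx -137.7$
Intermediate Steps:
$V{\left(v \right)} = 4 - \left(150 + v\right) \left(v + v^{2}\right)$ ($V{\left(v \right)} = 4 - \left(v + 150\right) \left(v + v^{2}\right) = 4 - \left(150 + v\right) \left(v + v^{2}\right)$)
$\frac{V{\left(a{\left(o,-23 \right)} \right)} - 368209}{-11001 + 201742} = \frac{\left(4 - \left(\left(-11\right) \left(-23\right)\right)^{3} - 151 \left(\left(-11\right) \left(-23\right)\right)^{2} - 150 \left(\left(-11\right) \left(-23\right)\right)\right) - 368209}{-11001 + 201742} = \frac{\left(4 - 253^{3} - 151 \cdot 253^{2} - 37950\right) - 368209}{190741} = \left(\left(4 - 16194277 - 9665359 - 37950\right) - 368209\right) \frac{1}{190741} = \left(-25897582 - 368209\right) \frac{1}{190741} = \left(-26265791\right) \frac{1}{190741} = - \frac{26265791}{190741}$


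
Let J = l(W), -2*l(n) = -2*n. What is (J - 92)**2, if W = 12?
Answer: 6400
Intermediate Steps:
l(n) = n (l(n) = -(-1)*n = n)
J = 12
(J - 92)**2 = (12 - 92)**2 = (-80)**2 = 6400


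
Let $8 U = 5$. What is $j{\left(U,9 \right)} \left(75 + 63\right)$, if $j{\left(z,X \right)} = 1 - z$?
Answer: $\frac{207}{4} \approx 51.75$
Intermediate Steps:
$U = \frac{5}{8}$ ($U = \frac{1}{8} \cdot 5 = \frac{5}{8} \approx 0.625$)
$j{\left(U,9 \right)} \left(75 + 63\right) = \left(1 - \frac{5}{8}\right) \left(75 + 63\right) = \left(1 - \frac{5}{8}\right) 138 = \frac{3}{8} \cdot 138 = \frac{207}{4}$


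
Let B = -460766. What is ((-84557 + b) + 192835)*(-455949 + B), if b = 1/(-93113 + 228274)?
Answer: -13416089885616685/135161 ≈ -9.9260e+10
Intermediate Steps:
b = 1/135161 ≈ 7.3986e-6
((-84557 + b) + 192835)*(-455949 + B) = ((-84557 + 1/135161) + 192835)*(-455949 - 460766) = (-11428808676/135161 + 192835)*(-916715) = (14634962759/135161)*(-916715) = -13416089885616685/135161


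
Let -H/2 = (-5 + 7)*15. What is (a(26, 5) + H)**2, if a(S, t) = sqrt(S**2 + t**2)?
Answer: (60 - sqrt(701))**2 ≈ 1123.8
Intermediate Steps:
H = -60 (H = -2*(-5 + 7)*15 = -4*15 = -2*30 = -60)
(a(26, 5) + H)**2 = (sqrt(26**2 + 5**2) - 60)**2 = (sqrt(676 + 25) - 60)**2 = (sqrt(701) - 60)**2 = (-60 + sqrt(701))**2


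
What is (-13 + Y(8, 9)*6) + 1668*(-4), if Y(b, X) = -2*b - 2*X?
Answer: -6889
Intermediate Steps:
Y(b, X) = -2*X - 2*b
(-13 + Y(8, 9)*6) + 1668*(-4) = (-13 + (-2*9 - 2*8)*6) + 1668*(-4) = (-13 + (-18 - 16)*6) - 6672 = (-13 - 34*6) - 6672 = (-13 - 204) - 6672 = -217 - 6672 = -6889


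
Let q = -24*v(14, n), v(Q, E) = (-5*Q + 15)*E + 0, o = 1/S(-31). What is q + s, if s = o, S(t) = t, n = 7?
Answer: 286439/31 ≈ 9240.0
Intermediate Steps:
o = -1/31 (o = 1/(-31) = -1/31 ≈ -0.032258)
v(Q, E) = E*(15 - 5*Q) (v(Q, E) = (15 - 5*Q)*E + 0 = E*(15 - 5*Q) + 0 = E*(15 - 5*Q))
s = -1/31 ≈ -0.032258
q = 9240 (q = -120*7*(3 - 1*14) = -120*7*(3 - 14) = -120*7*(-11) = -24*(-385) = 9240)
q + s = 9240 - 1/31 = 286439/31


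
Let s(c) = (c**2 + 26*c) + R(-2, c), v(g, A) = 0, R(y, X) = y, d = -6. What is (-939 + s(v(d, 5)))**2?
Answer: 885481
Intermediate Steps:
s(c) = -2 + c**2 + 26*c (s(c) = (c**2 + 26*c) - 2 = -2 + c**2 + 26*c)
(-939 + s(v(d, 5)))**2 = (-939 + (-2 + 0**2 + 26*0))**2 = (-939 + (-2 + 0 + 0))**2 = (-939 - 2)**2 = (-941)**2 = 885481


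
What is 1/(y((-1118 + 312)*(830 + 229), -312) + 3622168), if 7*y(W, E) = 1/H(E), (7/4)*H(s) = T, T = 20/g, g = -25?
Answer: 16/57954683 ≈ 2.7608e-7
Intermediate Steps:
T = -4/5 (T = 20/(-25) = 20*(-1/25) = -4/5 ≈ -0.80000)
H(s) = -16/35 (H(s) = (4/7)*(-4/5) = -16/35)
y(W, E) = -5/16 (y(W, E) = 1/(7*(-16/35)) = (1/7)*(-35/16) = -5/16)
1/(y((-1118 + 312)*(830 + 229), -312) + 3622168) = 1/(-5/16 + 3622168) = 1/(57954683/16) = 16/57954683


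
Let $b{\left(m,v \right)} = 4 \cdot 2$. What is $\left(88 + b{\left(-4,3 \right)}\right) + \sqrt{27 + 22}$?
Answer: $103$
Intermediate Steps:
$b{\left(m,v \right)} = 8$
$\left(88 + b{\left(-4,3 \right)}\right) + \sqrt{27 + 22} = \left(88 + 8\right) + \sqrt{27 + 22} = 96 + \sqrt{49} = 96 + 7 = 103$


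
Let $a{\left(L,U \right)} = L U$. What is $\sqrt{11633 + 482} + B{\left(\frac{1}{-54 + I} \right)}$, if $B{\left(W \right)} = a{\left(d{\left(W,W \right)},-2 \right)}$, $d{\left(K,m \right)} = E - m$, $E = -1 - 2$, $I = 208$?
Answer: $\frac{463}{77} + \sqrt{12115} \approx 116.08$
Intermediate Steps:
$E = -3$
$d{\left(K,m \right)} = -3 - m$
$B{\left(W \right)} = 6 + 2 W$ ($B{\left(W \right)} = \left(-3 - W\right) \left(-2\right) = 6 + 2 W$)
$\sqrt{11633 + 482} + B{\left(\frac{1}{-54 + I} \right)} = \sqrt{11633 + 482} + \left(6 + \frac{2}{-54 + 208}\right) = \sqrt{12115} + \left(6 + \frac{2}{154}\right) = \sqrt{12115} + \left(6 + 2 \cdot \frac{1}{154}\right) = \sqrt{12115} + \left(6 + \frac{1}{77}\right) = \sqrt{12115} + \frac{463}{77} = \frac{463}{77} + \sqrt{12115}$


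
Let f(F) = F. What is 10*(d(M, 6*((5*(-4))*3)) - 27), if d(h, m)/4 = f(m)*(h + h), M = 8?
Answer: -230670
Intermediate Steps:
d(h, m) = 8*h*m (d(h, m) = 4*(m*(h + h)) = 4*(m*(2*h)) = 4*(2*h*m) = 8*h*m)
10*(d(M, 6*((5*(-4))*3)) - 27) = 10*(8*8*(6*((5*(-4))*3)) - 27) = 10*(8*8*(6*(-20*3)) - 27) = 10*(8*8*(6*(-60)) - 27) = 10*(8*8*(-360) - 27) = 10*(-23040 - 27) = 10*(-23067) = -230670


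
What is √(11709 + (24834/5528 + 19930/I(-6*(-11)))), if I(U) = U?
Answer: √24991046564187/45606 ≈ 109.62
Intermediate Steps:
√(11709 + (24834/5528 + 19930/I(-6*(-11)))) = √(11709 + (24834/5528 + 19930/((-6*(-11))))) = √(11709 + (24834*(1/5528) + 19930/66)) = √(11709 + (12417/2764 + 19930*(1/66))) = √(11709 + (12417/2764 + 9965/33)) = √(11709 + 27953021/91212) = √(1095954329/91212) = √24991046564187/45606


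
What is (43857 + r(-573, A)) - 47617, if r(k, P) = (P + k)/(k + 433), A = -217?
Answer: -52561/14 ≈ -3754.4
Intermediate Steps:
r(k, P) = (P + k)/(433 + k)
(43857 + r(-573, A)) - 47617 = (43857 + (-217 - 573)/(433 - 573)) - 47617 = (43857 - 790/(-140)) - 47617 = (43857 - 1/140*(-790)) - 47617 = (43857 + 79/14) - 47617 = 614077/14 - 47617 = -52561/14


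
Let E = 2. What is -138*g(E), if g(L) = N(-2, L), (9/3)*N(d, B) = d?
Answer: 92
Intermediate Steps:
N(d, B) = d/3
g(L) = -2/3 (g(L) = (1/3)*(-2) = -2/3)
-138*g(E) = -138*(-2/3) = 92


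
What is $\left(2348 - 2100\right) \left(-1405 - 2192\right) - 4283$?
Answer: $-896339$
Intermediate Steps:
$\left(2348 - 2100\right) \left(-1405 - 2192\right) - 4283 = 248 \left(-3597\right) - 4283 = -892056 - 4283 = -896339$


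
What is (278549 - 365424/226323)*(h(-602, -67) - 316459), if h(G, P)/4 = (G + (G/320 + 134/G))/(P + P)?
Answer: -10728290161977628685299/121713491760 ≈ -8.8144e+10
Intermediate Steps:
h(G, P) = 2*(134/G + 321*G/320)/P (h(G, P) = 4*((G + (G/320 + 134/G))/(P + P)) = 4*((G + (G*(1/320) + 134/G))/((2*P))) = 4*((G + (G/320 + 134/G))*(1/(2*P))) = 4*((G + (134/G + G/320))*(1/(2*P))) = 4*((134/G + 321*G/320)*(1/(2*P))) = 4*((134/G + 321*G/320)/(2*P)) = 2*(134/G + 321*G/320)/P)
(278549 - 365424/226323)*(h(-602, -67) - 316459) = (278549 - 365424/226323)*((1/160)*(42880 + 321*(-602)²)/(-602*(-67)) - 316459) = (278549 - 365424*1/226323)*((1/160)*(-1/602)*(-1/67)*(42880 + 321*362404) - 316459) = (278549 - 121808/75441)*((1/160)*(-1/602)*(-1/67)*(42880 + 116331684) - 316459) = 21013893301*((1/160)*(-1/602)*(-1/67)*116374564 - 316459)/75441 = 21013893301*(29093641/1613360 - 316459)/75441 = (21013893301/75441)*(-510533198599/1613360) = -10728290161977628685299/121713491760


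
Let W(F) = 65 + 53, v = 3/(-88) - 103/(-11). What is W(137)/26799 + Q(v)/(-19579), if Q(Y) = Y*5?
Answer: 93298441/46173390648 ≈ 0.0020206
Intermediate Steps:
v = 821/88 (v = 3*(-1/88) - 103*(-1/11) = -3/88 + 103/11 = 821/88 ≈ 9.3295)
Q(Y) = 5*Y
W(F) = 118
W(137)/26799 + Q(v)/(-19579) = 118/26799 + (5*(821/88))/(-19579) = 118*(1/26799) + (4105/88)*(-1/19579) = 118/26799 - 4105/1722952 = 93298441/46173390648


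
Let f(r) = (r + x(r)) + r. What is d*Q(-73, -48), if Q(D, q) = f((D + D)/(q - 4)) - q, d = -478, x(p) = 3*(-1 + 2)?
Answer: -351808/13 ≈ -27062.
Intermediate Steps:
x(p) = 3 (x(p) = 3*1 = 3)
f(r) = 3 + 2*r (f(r) = (r + 3) + r = (3 + r) + r = 3 + 2*r)
Q(D, q) = 3 - q + 4*D/(-4 + q) (Q(D, q) = (3 + 2*((D + D)/(q - 4))) - q = (3 + 2*((2*D)/(-4 + q))) - q = (3 + 2*(2*D/(-4 + q))) - q = (3 + 4*D/(-4 + q)) - q = 3 - q + 4*D/(-4 + q))
d*Q(-73, -48) = -478*(4*(-73) + (-4 - 48)*(3 - 1*(-48)))/(-4 - 48) = -478*(-292 - 52*(3 + 48))/(-52) = -(-239)*(-292 - 52*51)/26 = -(-239)*(-292 - 2652)/26 = -(-239)*(-2944)/26 = -478*736/13 = -351808/13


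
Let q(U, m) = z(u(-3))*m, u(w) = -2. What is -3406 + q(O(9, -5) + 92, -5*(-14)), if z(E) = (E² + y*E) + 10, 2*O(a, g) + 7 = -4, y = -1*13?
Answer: -606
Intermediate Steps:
y = -13
O(a, g) = -11/2 (O(a, g) = -7/2 + (½)*(-4) = -7/2 - 2 = -11/2)
z(E) = 10 + E² - 13*E (z(E) = (E² - 13*E) + 10 = 10 + E² - 13*E)
q(U, m) = 40*m (q(U, m) = (10 + (-2)² - 13*(-2))*m = (10 + 4 + 26)*m = 40*m)
-3406 + q(O(9, -5) + 92, -5*(-14)) = -3406 + 40*(-5*(-14)) = -3406 + 40*70 = -3406 + 2800 = -606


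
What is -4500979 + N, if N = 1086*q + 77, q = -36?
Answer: -4539998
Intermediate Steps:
N = -39019 (N = 1086*(-36) + 77 = -39096 + 77 = -39019)
-4500979 + N = -4500979 - 39019 = -4539998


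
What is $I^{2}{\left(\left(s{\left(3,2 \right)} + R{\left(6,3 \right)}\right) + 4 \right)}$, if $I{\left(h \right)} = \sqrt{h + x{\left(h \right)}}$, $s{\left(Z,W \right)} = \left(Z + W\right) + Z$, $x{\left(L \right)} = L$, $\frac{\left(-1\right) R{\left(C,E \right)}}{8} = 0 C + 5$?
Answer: $-56$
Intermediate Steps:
$R{\left(C,E \right)} = -40$ ($R{\left(C,E \right)} = - 8 \left(0 C + 5\right) = - 8 \left(0 + 5\right) = \left(-8\right) 5 = -40$)
$s{\left(Z,W \right)} = W + 2 Z$ ($s{\left(Z,W \right)} = \left(W + Z\right) + Z = W + 2 Z$)
$I{\left(h \right)} = \sqrt{2} \sqrt{h}$ ($I{\left(h \right)} = \sqrt{h + h} = \sqrt{2 h} = \sqrt{2} \sqrt{h}$)
$I^{2}{\left(\left(s{\left(3,2 \right)} + R{\left(6,3 \right)}\right) + 4 \right)} = \left(\sqrt{2} \sqrt{\left(\left(2 + 2 \cdot 3\right) - 40\right) + 4}\right)^{2} = \left(\sqrt{2} \sqrt{\left(\left(2 + 6\right) - 40\right) + 4}\right)^{2} = \left(\sqrt{2} \sqrt{\left(8 - 40\right) + 4}\right)^{2} = \left(\sqrt{2} \sqrt{-32 + 4}\right)^{2} = \left(\sqrt{2} \sqrt{-28}\right)^{2} = \left(\sqrt{2} \cdot 2 i \sqrt{7}\right)^{2} = \left(2 i \sqrt{14}\right)^{2} = -56$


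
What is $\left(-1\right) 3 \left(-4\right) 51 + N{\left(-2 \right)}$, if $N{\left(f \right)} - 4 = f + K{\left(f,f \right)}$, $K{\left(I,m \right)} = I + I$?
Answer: $610$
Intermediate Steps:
$K{\left(I,m \right)} = 2 I$
$N{\left(f \right)} = 4 + 3 f$ ($N{\left(f \right)} = 4 + \left(f + 2 f\right) = 4 + 3 f$)
$\left(-1\right) 3 \left(-4\right) 51 + N{\left(-2 \right)} = \left(-1\right) 3 \left(-4\right) 51 + \left(4 + 3 \left(-2\right)\right) = \left(-3\right) \left(-4\right) 51 + \left(4 - 6\right) = 12 \cdot 51 - 2 = 612 - 2 = 610$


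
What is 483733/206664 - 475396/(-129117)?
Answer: 17856154745/2964870632 ≈ 6.0226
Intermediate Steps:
483733/206664 - 475396/(-129117) = 483733*(1/206664) - 475396*(-1/129117) = 483733/206664 + 475396/129117 = 17856154745/2964870632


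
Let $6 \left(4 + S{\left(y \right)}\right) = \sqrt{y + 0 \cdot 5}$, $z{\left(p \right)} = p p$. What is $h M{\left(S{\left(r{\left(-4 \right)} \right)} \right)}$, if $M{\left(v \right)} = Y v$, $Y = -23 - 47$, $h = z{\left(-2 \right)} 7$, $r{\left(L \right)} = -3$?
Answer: $7840 - \frac{980 i \sqrt{3}}{3} \approx 7840.0 - 565.8 i$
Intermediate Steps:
$z{\left(p \right)} = p^{2}$
$h = 28$ ($h = \left(-2\right)^{2} \cdot 7 = 4 \cdot 7 = 28$)
$S{\left(y \right)} = -4 + \frac{\sqrt{y}}{6}$ ($S{\left(y \right)} = -4 + \frac{\sqrt{y + 0 \cdot 5}}{6} = -4 + \frac{\sqrt{y + 0}}{6} = -4 + \frac{\sqrt{y}}{6}$)
$Y = -70$
$M{\left(v \right)} = - 70 v$
$h M{\left(S{\left(r{\left(-4 \right)} \right)} \right)} = 28 \left(- 70 \left(-4 + \frac{\sqrt{-3}}{6}\right)\right) = 28 \left(- 70 \left(-4 + \frac{i \sqrt{3}}{6}\right)\right) = 28 \left(280 - \frac{35 i \sqrt{3}}{3}\right) = 7840 - \frac{980 i \sqrt{3}}{3}$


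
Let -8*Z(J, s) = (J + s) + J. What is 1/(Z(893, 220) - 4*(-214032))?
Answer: 4/3423509 ≈ 1.1684e-6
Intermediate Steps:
Z(J, s) = -J/4 - s/8 (Z(J, s) = -((J + s) + J)/8 = -(s + 2*J)/8 = -J/4 - s/8)
1/(Z(893, 220) - 4*(-214032)) = 1/((-1/4*893 - 1/8*220) - 4*(-214032)) = 1/((-893/4 - 55/2) + 856128) = 1/(-1003/4 + 856128) = 1/(3423509/4) = 4/3423509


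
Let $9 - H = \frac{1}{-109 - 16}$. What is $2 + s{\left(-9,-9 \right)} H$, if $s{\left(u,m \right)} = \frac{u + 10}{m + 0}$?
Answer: $\frac{1124}{1125} \approx 0.99911$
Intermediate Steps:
$H = \frac{1126}{125}$ ($H = 9 - \frac{1}{-109 - 16} = 9 - \frac{1}{-125} = 9 - - \frac{1}{125} = 9 + \frac{1}{125} = \frac{1126}{125} \approx 9.008$)
$s{\left(u,m \right)} = \frac{10 + u}{m}$
$2 + s{\left(-9,-9 \right)} H = 2 + \frac{10 - 9}{-9} \cdot \frac{1126}{125} = 2 + \left(- \frac{1}{9}\right) 1 \cdot \frac{1126}{125} = 2 - \frac{1126}{1125} = \frac{1124}{1125}$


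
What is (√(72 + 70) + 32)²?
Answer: (32 + √142)² ≈ 1928.6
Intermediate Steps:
(√(72 + 70) + 32)² = (√142 + 32)² = (32 + √142)²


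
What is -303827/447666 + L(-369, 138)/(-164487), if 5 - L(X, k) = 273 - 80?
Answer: -16630476847/24545079114 ≈ -0.67755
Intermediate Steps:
L(X, k) = -188 (L(X, k) = 5 - (273 - 80) = 5 - 1*193 = 5 - 193 = -188)
-303827/447666 + L(-369, 138)/(-164487) = -303827/447666 - 188/(-164487) = -303827*1/447666 - 188*(-1/164487) = -303827/447666 + 188/164487 = -16630476847/24545079114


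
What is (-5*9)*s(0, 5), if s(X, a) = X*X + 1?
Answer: -45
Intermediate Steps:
s(X, a) = 1 + X**2 (s(X, a) = X**2 + 1 = 1 + X**2)
(-5*9)*s(0, 5) = (-5*9)*(1 + 0**2) = -45*(1 + 0) = -45*1 = -45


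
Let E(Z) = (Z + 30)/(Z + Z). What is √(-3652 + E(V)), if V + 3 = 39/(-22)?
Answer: 3*I*√79590/14 ≈ 60.454*I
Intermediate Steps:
V = -105/22 (V = -3 + 39/(-22) = -3 + 39*(-1/22) = -3 - 39/22 = -105/22 ≈ -4.7727)
E(Z) = (30 + Z)/(2*Z) (E(Z) = (30 + Z)/((2*Z)) = (30 + Z)*(1/(2*Z)) = (30 + Z)/(2*Z))
√(-3652 + E(V)) = √(-3652 + (30 - 105/22)/(2*(-105/22))) = √(-3652 + (½)*(-22/105)*(555/22)) = √(-3652 - 37/14) = √(-51165/14) = 3*I*√79590/14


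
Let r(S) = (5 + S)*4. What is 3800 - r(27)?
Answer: 3672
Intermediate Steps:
r(S) = 20 + 4*S
3800 - r(27) = 3800 - (20 + 4*27) = 3800 - (20 + 108) = 3800 - 1*128 = 3800 - 128 = 3672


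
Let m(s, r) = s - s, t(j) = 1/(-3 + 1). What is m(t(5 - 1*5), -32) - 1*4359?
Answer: -4359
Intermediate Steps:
t(j) = -½ (t(j) = 1/(-2) = -½)
m(s, r) = 0
m(t(5 - 1*5), -32) - 1*4359 = 0 - 1*4359 = 0 - 4359 = -4359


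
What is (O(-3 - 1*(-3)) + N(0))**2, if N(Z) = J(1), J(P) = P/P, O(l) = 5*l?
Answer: 1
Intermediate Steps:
J(P) = 1
N(Z) = 1
(O(-3 - 1*(-3)) + N(0))**2 = (5*(-3 - 1*(-3)) + 1)**2 = (5*(-3 + 3) + 1)**2 = (5*0 + 1)**2 = (0 + 1)**2 = 1**2 = 1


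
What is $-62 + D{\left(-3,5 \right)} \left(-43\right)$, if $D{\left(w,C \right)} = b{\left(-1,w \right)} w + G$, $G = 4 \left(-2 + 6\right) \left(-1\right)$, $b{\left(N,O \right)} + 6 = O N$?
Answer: $239$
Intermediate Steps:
$b{\left(N,O \right)} = -6 + N O$ ($b{\left(N,O \right)} = -6 + O N = -6 + N O$)
$G = -16$ ($G = 4 \cdot 4 \left(-1\right) = 16 \left(-1\right) = -16$)
$D{\left(w,C \right)} = -16 + w \left(-6 - w\right)$ ($D{\left(w,C \right)} = \left(-6 - w\right) w - 16 = w \left(-6 - w\right) - 16 = -16 + w \left(-6 - w\right)$)
$-62 + D{\left(-3,5 \right)} \left(-43\right) = -62 + \left(-16 - - 3 \left(6 - 3\right)\right) \left(-43\right) = -62 + \left(-16 - \left(-3\right) 3\right) \left(-43\right) = -62 + \left(-16 + 9\right) \left(-43\right) = -62 - -301 = -62 + 301 = 239$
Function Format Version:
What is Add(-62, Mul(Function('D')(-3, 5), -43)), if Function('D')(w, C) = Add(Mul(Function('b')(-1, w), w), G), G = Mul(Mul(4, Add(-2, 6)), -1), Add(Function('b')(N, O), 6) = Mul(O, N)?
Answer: 239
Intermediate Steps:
Function('b')(N, O) = Add(-6, Mul(N, O)) (Function('b')(N, O) = Add(-6, Mul(O, N)) = Add(-6, Mul(N, O)))
G = -16 (G = Mul(Mul(4, 4), -1) = Mul(16, -1) = -16)
Function('D')(w, C) = Add(-16, Mul(w, Add(-6, Mul(-1, w)))) (Function('D')(w, C) = Add(Mul(Add(-6, Mul(-1, w)), w), -16) = Add(Mul(w, Add(-6, Mul(-1, w))), -16) = Add(-16, Mul(w, Add(-6, Mul(-1, w)))))
Add(-62, Mul(Function('D')(-3, 5), -43)) = Add(-62, Mul(Add(-16, Mul(-1, -3, Add(6, -3))), -43)) = Add(-62, Mul(Add(-16, Mul(-1, -3, 3)), -43)) = Add(-62, Mul(Add(-16, 9), -43)) = Add(-62, Mul(-7, -43)) = Add(-62, 301) = 239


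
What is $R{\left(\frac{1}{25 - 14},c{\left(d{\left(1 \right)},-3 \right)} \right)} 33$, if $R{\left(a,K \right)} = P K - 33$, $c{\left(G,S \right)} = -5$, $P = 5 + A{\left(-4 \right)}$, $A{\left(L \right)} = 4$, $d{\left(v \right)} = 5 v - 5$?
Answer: $-2574$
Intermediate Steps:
$d{\left(v \right)} = -5 + 5 v$
$P = 9$ ($P = 5 + 4 = 9$)
$R{\left(a,K \right)} = -33 + 9 K$ ($R{\left(a,K \right)} = 9 K - 33 = -33 + 9 K$)
$R{\left(\frac{1}{25 - 14},c{\left(d{\left(1 \right)},-3 \right)} \right)} 33 = \left(-33 + 9 \left(-5\right)\right) 33 = \left(-33 - 45\right) 33 = \left(-78\right) 33 = -2574$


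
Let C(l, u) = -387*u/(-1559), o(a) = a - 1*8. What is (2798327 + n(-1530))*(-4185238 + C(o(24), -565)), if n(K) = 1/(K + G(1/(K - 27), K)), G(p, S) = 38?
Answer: -27242572447037938451/2326028 ≈ -1.1712e+13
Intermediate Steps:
o(a) = -8 + a (o(a) = a - 8 = -8 + a)
C(l, u) = 387*u/1559 (C(l, u) = -387*u*(-1/1559) = 387*u/1559)
n(K) = 1/(38 + K) (n(K) = 1/(K + 38) = 1/(38 + K))
(2798327 + n(-1530))*(-4185238 + C(o(24), -565)) = (2798327 + 1/(38 - 1530))*(-4185238 + (387/1559)*(-565)) = (2798327 + 1/(-1492))*(-4185238 - 218655/1559) = (2798327 - 1/1492)*(-6525004697/1559) = (4175103883/1492)*(-6525004697/1559) = -27242572447037938451/2326028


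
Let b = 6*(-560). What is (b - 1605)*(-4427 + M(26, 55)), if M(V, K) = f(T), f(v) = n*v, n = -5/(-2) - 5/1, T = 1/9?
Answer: 131888605/6 ≈ 2.1981e+7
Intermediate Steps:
b = -3360
T = ⅑ ≈ 0.11111
n = -5/2 (n = -5*(-½) - 5*1 = 5/2 - 5 = -5/2 ≈ -2.5000)
f(v) = -5*v/2
M(V, K) = -5/18 (M(V, K) = -5/2*⅑ = -5/18)
(b - 1605)*(-4427 + M(26, 55)) = (-3360 - 1605)*(-4427 - 5/18) = -4965*(-79691/18) = 131888605/6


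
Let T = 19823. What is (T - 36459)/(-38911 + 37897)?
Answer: 8318/507 ≈ 16.406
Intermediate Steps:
(T - 36459)/(-38911 + 37897) = (19823 - 36459)/(-38911 + 37897) = -16636/(-1014) = -16636*(-1/1014) = 8318/507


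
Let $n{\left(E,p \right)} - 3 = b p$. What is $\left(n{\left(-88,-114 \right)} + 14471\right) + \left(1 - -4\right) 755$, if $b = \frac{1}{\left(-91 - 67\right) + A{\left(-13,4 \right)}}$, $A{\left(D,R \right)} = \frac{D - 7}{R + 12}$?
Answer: $\frac{11625069}{637} \approx 18250.0$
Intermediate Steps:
$A{\left(D,R \right)} = \frac{-7 + D}{12 + R}$
$b = - \frac{4}{637}$ ($b = \frac{1}{\left(-91 - 67\right) + \frac{-7 - 13}{12 + 4}} = \frac{1}{\left(-91 - 67\right) + \frac{1}{16} \left(-20\right)} = \frac{1}{-158 + \frac{1}{16} \left(-20\right)} = \frac{1}{-158 - \frac{5}{4}} = \frac{1}{- \frac{637}{4}} = - \frac{4}{637} \approx -0.0062794$)
$n{\left(E,p \right)} = 3 - \frac{4 p}{637}$
$\left(n{\left(-88,-114 \right)} + 14471\right) + \left(1 - -4\right) 755 = \left(\left(3 - - \frac{456}{637}\right) + 14471\right) + \left(1 - -4\right) 755 = \left(\left(3 + \frac{456}{637}\right) + 14471\right) + \left(1 + 4\right) 755 = \left(\frac{2367}{637} + 14471\right) + 5 \cdot 755 = \frac{9220394}{637} + 3775 = \frac{11625069}{637}$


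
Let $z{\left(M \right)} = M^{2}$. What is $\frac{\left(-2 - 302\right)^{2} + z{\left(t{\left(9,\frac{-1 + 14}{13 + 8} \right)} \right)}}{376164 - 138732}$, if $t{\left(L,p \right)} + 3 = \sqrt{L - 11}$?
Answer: $\frac{92423}{237432} - \frac{i \sqrt{2}}{39572} \approx 0.38926 - 3.5738 \cdot 10^{-5} i$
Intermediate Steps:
$t{\left(L,p \right)} = -3 + \sqrt{-11 + L}$ ($t{\left(L,p \right)} = -3 + \sqrt{L - 11} = -3 + \sqrt{-11 + L}$)
$\frac{\left(-2 - 302\right)^{2} + z{\left(t{\left(9,\frac{-1 + 14}{13 + 8} \right)} \right)}}{376164 - 138732} = \frac{\left(-2 - 302\right)^{2} + \left(-3 + \sqrt{-11 + 9}\right)^{2}}{376164 - 138732} = \frac{\left(-304\right)^{2} + \left(-3 + \sqrt{-2}\right)^{2}}{237432} = \left(92416 + \left(-3 + i \sqrt{2}\right)^{2}\right) \frac{1}{237432} = \frac{11552}{29679} + \frac{\left(-3 + i \sqrt{2}\right)^{2}}{237432}$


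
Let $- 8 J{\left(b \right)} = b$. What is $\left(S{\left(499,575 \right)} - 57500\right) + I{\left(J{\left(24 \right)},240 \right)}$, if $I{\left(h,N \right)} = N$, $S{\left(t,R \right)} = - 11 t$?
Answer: $-62749$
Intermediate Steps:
$J{\left(b \right)} = - \frac{b}{8}$
$\left(S{\left(499,575 \right)} - 57500\right) + I{\left(J{\left(24 \right)},240 \right)} = \left(\left(-11\right) 499 - 57500\right) + 240 = \left(-5489 - 57500\right) + 240 = -62989 + 240 = -62749$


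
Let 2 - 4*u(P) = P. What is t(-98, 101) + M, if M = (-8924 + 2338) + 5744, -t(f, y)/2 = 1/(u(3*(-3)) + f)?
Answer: -320794/381 ≈ -841.98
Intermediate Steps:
u(P) = ½ - P/4
t(f, y) = -2/(11/4 + f) (t(f, y) = -2/((½ - 3*(-3)/4) + f) = -2/((½ - ¼*(-9)) + f) = -2/((½ + 9/4) + f) = -2/(11/4 + f))
M = -842 (M = -6586 + 5744 = -842)
t(-98, 101) + M = -8/(11 + 4*(-98)) - 842 = -8/(11 - 392) - 842 = -8/(-381) - 842 = -8*(-1/381) - 842 = 8/381 - 842 = -320794/381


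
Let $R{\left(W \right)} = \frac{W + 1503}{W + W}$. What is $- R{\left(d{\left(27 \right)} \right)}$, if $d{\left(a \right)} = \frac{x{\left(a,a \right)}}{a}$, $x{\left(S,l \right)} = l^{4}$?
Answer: $- \frac{1177}{2187} \approx -0.53818$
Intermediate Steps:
$d{\left(a \right)} = a^{3}$ ($d{\left(a \right)} = \frac{a^{4}}{a} = a^{3}$)
$R{\left(W \right)} = \frac{1503 + W}{2 W}$
$- R{\left(d{\left(27 \right)} \right)} = - \frac{1503 + 27^{3}}{2 \cdot 27^{3}} = - \frac{1503 + 19683}{2 \cdot 19683} = - \frac{21186}{2 \cdot 19683} = \left(-1\right) \frac{1177}{2187} = - \frac{1177}{2187}$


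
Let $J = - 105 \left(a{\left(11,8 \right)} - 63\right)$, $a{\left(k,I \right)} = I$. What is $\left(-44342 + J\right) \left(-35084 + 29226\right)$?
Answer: $225925486$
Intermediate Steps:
$J = 5775$ ($J = - 105 \left(8 - 63\right) = \left(-105\right) \left(-55\right) = 5775$)
$\left(-44342 + J\right) \left(-35084 + 29226\right) = \left(-44342 + 5775\right) \left(-35084 + 29226\right) = \left(-38567\right) \left(-5858\right) = 225925486$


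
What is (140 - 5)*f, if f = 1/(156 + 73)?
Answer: 135/229 ≈ 0.58952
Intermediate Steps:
f = 1/229 ≈ 0.0043668
(140 - 5)*f = (140 - 5)*(1/229) = 135*(1/229) = 135/229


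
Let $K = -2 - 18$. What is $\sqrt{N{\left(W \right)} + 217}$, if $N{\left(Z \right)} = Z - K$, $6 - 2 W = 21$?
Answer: $\frac{3 \sqrt{102}}{2} \approx 15.149$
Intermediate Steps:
$K = -20$ ($K = -2 - 18 = -20$)
$W = - \frac{15}{2}$ ($W = 3 - \frac{21}{2} = - \frac{15}{2} \approx -7.5$)
$N{\left(Z \right)} = 20 + Z$ ($N{\left(Z \right)} = Z - -20 = Z + 20 = 20 + Z$)
$\sqrt{N{\left(W \right)} + 217} = \sqrt{\left(20 - \frac{15}{2}\right) + 217} = \sqrt{\frac{25}{2} + 217} = \sqrt{\frac{459}{2}} = \frac{3 \sqrt{102}}{2}$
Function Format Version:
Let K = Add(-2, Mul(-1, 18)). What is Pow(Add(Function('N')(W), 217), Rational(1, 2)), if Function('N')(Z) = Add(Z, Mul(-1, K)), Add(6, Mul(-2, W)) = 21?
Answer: Mul(Rational(3, 2), Pow(102, Rational(1, 2))) ≈ 15.149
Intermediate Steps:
K = -20 (K = Add(-2, -18) = -20)
W = Rational(-15, 2) (W = Add(3, Mul(Rational(-1, 2), 21)) = Add(3, Rational(-21, 2)) = Rational(-15, 2) ≈ -7.5000)
Function('N')(Z) = Add(20, Z) (Function('N')(Z) = Add(Z, Mul(-1, -20)) = Add(Z, 20) = Add(20, Z))
Pow(Add(Function('N')(W), 217), Rational(1, 2)) = Pow(Add(Add(20, Rational(-15, 2)), 217), Rational(1, 2)) = Pow(Add(Rational(25, 2), 217), Rational(1, 2)) = Pow(Rational(459, 2), Rational(1, 2)) = Mul(Rational(3, 2), Pow(102, Rational(1, 2)))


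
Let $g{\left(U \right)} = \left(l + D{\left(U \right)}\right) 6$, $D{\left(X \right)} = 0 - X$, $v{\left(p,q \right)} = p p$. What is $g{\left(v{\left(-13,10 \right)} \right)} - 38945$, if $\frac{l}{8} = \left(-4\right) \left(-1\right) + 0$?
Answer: $-39767$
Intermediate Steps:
$v{\left(p,q \right)} = p^{2}$
$D{\left(X \right)} = - X$
$l = 32$ ($l = 8 \left(\left(-4\right) \left(-1\right) + 0\right) = 8 \left(4 + 0\right) = 8 \cdot 4 = 32$)
$g{\left(U \right)} = 192 - 6 U$ ($g{\left(U \right)} = \left(32 - U\right) 6 = 192 - 6 U$)
$g{\left(v{\left(-13,10 \right)} \right)} - 38945 = \left(192 - 6 \left(-13\right)^{2}\right) - 38945 = \left(192 - 1014\right) - 38945 = -822 - 38945 = -39767$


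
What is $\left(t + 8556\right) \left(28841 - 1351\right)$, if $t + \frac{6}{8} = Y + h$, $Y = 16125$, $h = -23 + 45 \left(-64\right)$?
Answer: $\frac{1197313205}{2} \approx 5.9866 \cdot 10^{8}$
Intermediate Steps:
$h = -2903$ ($h = -23 - 2880 = -2903$)
$t = \frac{52885}{4}$ ($t = - \frac{3}{4} + \left(16125 - 2903\right) = - \frac{3}{4} + 13222 = \frac{52885}{4} \approx 13221.0$)
$\left(t + 8556\right) \left(28841 - 1351\right) = \left(\frac{52885}{4} + 8556\right) \left(28841 - 1351\right) = \frac{87109}{4} \cdot 27490 = \frac{1197313205}{2}$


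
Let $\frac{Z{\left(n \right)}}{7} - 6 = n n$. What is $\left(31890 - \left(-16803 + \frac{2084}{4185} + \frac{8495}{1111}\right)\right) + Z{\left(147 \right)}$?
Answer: $\frac{929859834031}{4649535} \approx 1.9999 \cdot 10^{5}$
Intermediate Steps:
$Z{\left(n \right)} = 42 + 7 n^{2}$ ($Z{\left(n \right)} = 42 + 7 n n = 42 + 7 n^{2}$)
$\left(31890 - \left(-16803 + \frac{2084}{4185} + \frac{8495}{1111}\right)\right) + Z{\left(147 \right)} = \left(31890 - \left(-16803 + \frac{2084}{4185} + \frac{8495}{1111}\right)\right) + \left(42 + 7 \cdot 147^{2}\right) = \left(31890 - \left(-16803 + \frac{2084}{4185} + \frac{8495}{1111}\right)\right) + \left(42 + 7 \cdot 21609\right) = \left(31890 + \left(16803 - \left(\frac{8495}{1111} + \frac{2084}{4185}\right)\right)\right) + \left(42 + 151263\right) = \left(31890 + \left(16803 - \frac{37866899}{4649535}\right)\right) + 151305 = \left(31890 + \frac{78088269706}{4649535}\right) + 151305 = \frac{226361940856}{4649535} + 151305 = \frac{929859834031}{4649535}$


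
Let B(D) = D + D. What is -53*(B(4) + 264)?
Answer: -14416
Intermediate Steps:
B(D) = 2*D
-53*(B(4) + 264) = -53*(2*4 + 264) = -53*(8 + 264) = -53*272 = -14416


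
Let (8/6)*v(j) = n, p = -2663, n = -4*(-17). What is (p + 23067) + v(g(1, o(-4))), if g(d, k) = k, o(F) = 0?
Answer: 20455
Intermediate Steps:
n = 68
v(j) = 51 (v(j) = (¾)*68 = 51)
(p + 23067) + v(g(1, o(-4))) = (-2663 + 23067) + 51 = 20404 + 51 = 20455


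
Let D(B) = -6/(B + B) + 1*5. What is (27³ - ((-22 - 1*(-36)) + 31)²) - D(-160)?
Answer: 2824477/160 ≈ 17653.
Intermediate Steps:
D(B) = 5 - 3/B (D(B) = -6/(2*B) + 5 = (1/(2*B))*(-6) + 5 = -3/B + 5 = 5 - 3/B)
(27³ - ((-22 - 1*(-36)) + 31)²) - D(-160) = (27³ - ((-22 - 1*(-36)) + 31)²) - (5 - 3/(-160)) = (19683 - ((-22 + 36) + 31)²) - (5 - 3*(-1/160)) = (19683 - (14 + 31)²) - (5 + 3/160) = (19683 - 1*45²) - 1*803/160 = (19683 - 1*2025) - 803/160 = (19683 - 2025) - 803/160 = 17658 - 803/160 = 2824477/160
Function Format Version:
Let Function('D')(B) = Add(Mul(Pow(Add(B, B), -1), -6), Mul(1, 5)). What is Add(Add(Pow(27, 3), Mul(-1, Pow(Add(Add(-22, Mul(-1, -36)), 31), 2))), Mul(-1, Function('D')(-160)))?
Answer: Rational(2824477, 160) ≈ 17653.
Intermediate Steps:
Function('D')(B) = Add(5, Mul(-3, Pow(B, -1))) (Function('D')(B) = Add(Mul(Pow(Mul(2, B), -1), -6), 5) = Add(Mul(Mul(Rational(1, 2), Pow(B, -1)), -6), 5) = Add(Mul(-3, Pow(B, -1)), 5) = Add(5, Mul(-3, Pow(B, -1))))
Add(Add(Pow(27, 3), Mul(-1, Pow(Add(Add(-22, Mul(-1, -36)), 31), 2))), Mul(-1, Function('D')(-160))) = Add(Add(Pow(27, 3), Mul(-1, Pow(Add(Add(-22, Mul(-1, -36)), 31), 2))), Mul(-1, Add(5, Mul(-3, Pow(-160, -1))))) = Add(Add(19683, Mul(-1, Pow(Add(Add(-22, 36), 31), 2))), Mul(-1, Add(5, Mul(-3, Rational(-1, 160))))) = Add(Add(19683, Mul(-1, Pow(Add(14, 31), 2))), Mul(-1, Add(5, Rational(3, 160)))) = Add(Add(19683, Mul(-1, Pow(45, 2))), Mul(-1, Rational(803, 160))) = Add(Add(19683, Mul(-1, 2025)), Rational(-803, 160)) = Add(Add(19683, -2025), Rational(-803, 160)) = Add(17658, Rational(-803, 160)) = Rational(2824477, 160)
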